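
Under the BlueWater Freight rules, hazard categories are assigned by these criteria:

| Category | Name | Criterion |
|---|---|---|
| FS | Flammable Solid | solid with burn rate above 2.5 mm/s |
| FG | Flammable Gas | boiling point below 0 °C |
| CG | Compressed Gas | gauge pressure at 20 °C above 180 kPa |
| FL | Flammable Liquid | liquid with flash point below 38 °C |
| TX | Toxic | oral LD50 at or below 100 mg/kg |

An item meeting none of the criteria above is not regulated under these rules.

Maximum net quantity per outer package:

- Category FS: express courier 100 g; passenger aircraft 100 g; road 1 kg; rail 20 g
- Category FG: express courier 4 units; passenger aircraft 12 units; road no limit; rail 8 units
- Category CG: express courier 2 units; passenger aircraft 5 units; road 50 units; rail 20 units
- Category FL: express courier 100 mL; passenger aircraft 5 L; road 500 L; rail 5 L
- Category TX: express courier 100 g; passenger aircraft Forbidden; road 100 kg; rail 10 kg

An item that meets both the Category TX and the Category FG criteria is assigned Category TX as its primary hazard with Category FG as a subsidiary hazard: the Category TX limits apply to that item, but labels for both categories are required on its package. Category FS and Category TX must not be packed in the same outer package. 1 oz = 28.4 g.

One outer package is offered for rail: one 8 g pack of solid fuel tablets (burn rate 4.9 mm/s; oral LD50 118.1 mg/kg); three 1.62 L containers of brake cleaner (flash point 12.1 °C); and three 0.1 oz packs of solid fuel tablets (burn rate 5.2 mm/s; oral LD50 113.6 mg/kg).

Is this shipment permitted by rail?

Solid fuel tablets: burn rate 4.9 mm/s > 2.5 mm/s → Category FS (Flammable Solid).
Brake cleaner: flash point 12.1 °C < 38 °C → Category FL (Flammable Liquid).
Burn rate 5.2 mm/s meets the Category FS criterion (Flammable Solid), so the solid fuel tablets are Category FS.
Category FS net quantity: 8 g + (three 0.1 oz packs = 8.52 g) = 16.52 g.
16.52 g ≤ 20 g (rail limit, Category FS) — within limit.
Category FL quantity: three 1.62 L containers = 4.86 L.
4.86 L ≤ 5 L (rail limit, Category FL) — within limit.
The segregation rule (Category FS with Category TX) does not apply to Category FS with Category FL.
Every hazard category is within its rail limit and no segregation rule is violated.

Yes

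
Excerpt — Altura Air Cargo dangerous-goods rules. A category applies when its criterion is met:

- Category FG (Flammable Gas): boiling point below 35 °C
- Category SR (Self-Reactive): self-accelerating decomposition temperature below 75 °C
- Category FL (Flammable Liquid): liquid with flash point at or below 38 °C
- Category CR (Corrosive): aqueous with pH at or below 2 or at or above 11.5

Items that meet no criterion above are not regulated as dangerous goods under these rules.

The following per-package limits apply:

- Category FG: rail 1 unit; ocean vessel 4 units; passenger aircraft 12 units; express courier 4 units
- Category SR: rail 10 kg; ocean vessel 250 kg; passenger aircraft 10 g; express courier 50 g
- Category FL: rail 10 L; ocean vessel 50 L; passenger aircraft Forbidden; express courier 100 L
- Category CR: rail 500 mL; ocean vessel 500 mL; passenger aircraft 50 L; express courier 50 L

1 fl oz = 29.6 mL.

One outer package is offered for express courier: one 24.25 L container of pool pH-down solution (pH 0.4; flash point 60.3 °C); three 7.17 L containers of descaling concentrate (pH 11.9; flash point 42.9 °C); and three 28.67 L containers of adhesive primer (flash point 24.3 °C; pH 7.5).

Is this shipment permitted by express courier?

Pool pH-down solution: pH 0.4 ≤ 2 → Category CR (Corrosive).
The descaling concentrate has pH 11.9, which is ≥ 11.5, so it is Category CR (Corrosive).
Adhesive primer: flash point 24.3 °C ≤ 38 °C → Category FL (Flammable Liquid).
Total Category CR: 24.25 L + (three 7.17 L containers = 21.51 L) = 45.76 L.
45.76 L is within the express courier limit of 50 L for Category CR.
Category FL quantity: three 28.67 L containers = 86.01 L.
That is within the Category FL express courier limit of 100 L.
Every hazard category is within its express courier limit and no segregation rule is violated.

Yes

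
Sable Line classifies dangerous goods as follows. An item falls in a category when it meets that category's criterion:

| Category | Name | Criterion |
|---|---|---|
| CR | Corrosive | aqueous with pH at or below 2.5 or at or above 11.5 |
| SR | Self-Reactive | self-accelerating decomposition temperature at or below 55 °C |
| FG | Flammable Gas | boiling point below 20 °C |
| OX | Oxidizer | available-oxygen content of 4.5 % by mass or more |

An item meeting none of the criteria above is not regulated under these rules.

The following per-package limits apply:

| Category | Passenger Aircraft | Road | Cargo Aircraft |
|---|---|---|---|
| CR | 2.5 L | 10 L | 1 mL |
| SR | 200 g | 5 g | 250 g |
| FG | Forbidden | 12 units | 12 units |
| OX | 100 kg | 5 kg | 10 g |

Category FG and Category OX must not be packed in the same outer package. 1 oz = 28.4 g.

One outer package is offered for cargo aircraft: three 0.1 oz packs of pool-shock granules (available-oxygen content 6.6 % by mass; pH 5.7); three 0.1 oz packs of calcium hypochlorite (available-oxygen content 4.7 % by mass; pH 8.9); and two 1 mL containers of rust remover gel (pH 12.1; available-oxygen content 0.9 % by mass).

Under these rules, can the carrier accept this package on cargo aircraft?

No

With available-oxygen content 6.6 % by mass (≥ 4.5 % by mass), the pool-shock granules fall in Category OX.
With available-oxygen content 4.7 % by mass (≥ 4.5 % by mass), the calcium hypochlorite falls in Category OX.
pH 12.1 meets the Category CR criterion (Corrosive), so the rust remover gel is Category CR.
Category OX net quantity: (three 0.1 oz packs = 8.52 g) + (three 0.1 oz packs = 8.52 g) = 17.04 g.
That exceeds the Category OX cargo aircraft limit of 10 g.
Category CR quantity: two 1 mL containers = 2 mL.
2 mL > 1 mL (cargo aircraft limit, Category CR) — over the limit.
The segregation rule (Category FG with Category OX) does not apply to Category OX with Category CR.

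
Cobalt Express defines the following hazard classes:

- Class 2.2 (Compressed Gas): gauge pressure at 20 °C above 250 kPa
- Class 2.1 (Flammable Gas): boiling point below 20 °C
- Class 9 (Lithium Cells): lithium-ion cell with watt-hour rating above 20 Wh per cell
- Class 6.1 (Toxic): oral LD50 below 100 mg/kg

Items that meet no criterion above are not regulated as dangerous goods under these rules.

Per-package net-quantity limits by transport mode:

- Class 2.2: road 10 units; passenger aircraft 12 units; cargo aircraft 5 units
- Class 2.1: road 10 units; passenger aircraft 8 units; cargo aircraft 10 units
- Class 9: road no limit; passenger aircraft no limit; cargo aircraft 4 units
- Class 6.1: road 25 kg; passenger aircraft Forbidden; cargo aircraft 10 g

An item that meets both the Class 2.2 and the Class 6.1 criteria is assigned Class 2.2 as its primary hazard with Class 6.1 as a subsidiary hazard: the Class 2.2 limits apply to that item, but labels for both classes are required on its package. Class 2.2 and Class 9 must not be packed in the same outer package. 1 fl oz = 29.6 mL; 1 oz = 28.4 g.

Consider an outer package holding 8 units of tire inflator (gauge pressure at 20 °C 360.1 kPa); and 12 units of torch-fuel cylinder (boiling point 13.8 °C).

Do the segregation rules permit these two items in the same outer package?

Gauge pressure at 20 °C 360.1 kPa meets the Class 2.2 criterion (Compressed Gas), so the tire inflator is Class 2.2.
With boiling point 13.8 °C (< 20 °C), the torch-fuel cylinder falls in Class 2.1.
No segregation rule bars Class 2.2 with Class 2.1.

Yes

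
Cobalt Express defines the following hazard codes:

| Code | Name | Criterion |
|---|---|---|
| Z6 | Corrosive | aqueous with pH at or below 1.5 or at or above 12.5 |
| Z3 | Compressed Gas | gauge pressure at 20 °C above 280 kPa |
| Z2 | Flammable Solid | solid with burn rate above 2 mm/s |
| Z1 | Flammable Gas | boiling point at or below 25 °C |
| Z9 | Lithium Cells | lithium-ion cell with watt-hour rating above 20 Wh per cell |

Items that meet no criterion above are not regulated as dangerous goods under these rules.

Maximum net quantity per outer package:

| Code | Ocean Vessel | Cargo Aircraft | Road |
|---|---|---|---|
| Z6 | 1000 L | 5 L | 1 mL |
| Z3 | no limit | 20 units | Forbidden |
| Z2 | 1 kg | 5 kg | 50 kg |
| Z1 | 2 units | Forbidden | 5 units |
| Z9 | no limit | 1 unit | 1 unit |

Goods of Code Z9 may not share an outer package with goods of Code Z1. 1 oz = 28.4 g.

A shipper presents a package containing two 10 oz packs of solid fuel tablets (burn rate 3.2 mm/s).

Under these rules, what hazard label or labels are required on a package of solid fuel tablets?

The solid fuel tablets have burn rate 3.2 mm/s, which is > 2 mm/s, so they are Code Z2 (Flammable Solid).
Only the Code Z2 label is required.

Code Z2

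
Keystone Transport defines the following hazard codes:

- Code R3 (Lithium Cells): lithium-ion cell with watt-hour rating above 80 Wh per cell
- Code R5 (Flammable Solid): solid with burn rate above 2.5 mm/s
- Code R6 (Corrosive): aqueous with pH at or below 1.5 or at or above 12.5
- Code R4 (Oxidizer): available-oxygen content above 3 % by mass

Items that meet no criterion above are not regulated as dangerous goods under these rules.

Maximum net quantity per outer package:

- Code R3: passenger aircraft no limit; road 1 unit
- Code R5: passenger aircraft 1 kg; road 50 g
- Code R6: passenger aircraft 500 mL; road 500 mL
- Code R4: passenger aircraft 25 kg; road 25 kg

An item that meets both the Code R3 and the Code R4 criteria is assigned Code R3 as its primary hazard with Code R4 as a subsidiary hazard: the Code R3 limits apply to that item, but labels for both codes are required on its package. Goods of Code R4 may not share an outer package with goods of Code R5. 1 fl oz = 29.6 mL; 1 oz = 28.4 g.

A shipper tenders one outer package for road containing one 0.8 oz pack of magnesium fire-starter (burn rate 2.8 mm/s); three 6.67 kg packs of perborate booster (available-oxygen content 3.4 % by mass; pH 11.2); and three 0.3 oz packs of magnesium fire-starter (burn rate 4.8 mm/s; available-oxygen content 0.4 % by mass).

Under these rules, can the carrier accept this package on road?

No

With burn rate 2.8 mm/s (> 2.5 mm/s), the magnesium fire-starter falls in Code R5.
The perborate booster has available-oxygen content 3.4 % by mass, which is > 3 % by mass, so it is Code R4 (Oxidizer).
The magnesium fire-starter has burn rate 4.8 mm/s, which is > 2.5 mm/s, so it is Code R5 (Flammable Solid).
Code R4 quantity: three 6.67 kg packs = 20.01 kg.
20.01 kg ≤ 25 kg (road limit, Code R4) — within limit.
Code R5 net quantity: (one 0.8 oz pack = 22.72 g) + (three 0.3 oz packs = 25.56 g) = 48.28 g.
48.28 g ≤ 50 g (road limit, Code R5) — within limit.
Code R4 and Code R5 may not share an outer package.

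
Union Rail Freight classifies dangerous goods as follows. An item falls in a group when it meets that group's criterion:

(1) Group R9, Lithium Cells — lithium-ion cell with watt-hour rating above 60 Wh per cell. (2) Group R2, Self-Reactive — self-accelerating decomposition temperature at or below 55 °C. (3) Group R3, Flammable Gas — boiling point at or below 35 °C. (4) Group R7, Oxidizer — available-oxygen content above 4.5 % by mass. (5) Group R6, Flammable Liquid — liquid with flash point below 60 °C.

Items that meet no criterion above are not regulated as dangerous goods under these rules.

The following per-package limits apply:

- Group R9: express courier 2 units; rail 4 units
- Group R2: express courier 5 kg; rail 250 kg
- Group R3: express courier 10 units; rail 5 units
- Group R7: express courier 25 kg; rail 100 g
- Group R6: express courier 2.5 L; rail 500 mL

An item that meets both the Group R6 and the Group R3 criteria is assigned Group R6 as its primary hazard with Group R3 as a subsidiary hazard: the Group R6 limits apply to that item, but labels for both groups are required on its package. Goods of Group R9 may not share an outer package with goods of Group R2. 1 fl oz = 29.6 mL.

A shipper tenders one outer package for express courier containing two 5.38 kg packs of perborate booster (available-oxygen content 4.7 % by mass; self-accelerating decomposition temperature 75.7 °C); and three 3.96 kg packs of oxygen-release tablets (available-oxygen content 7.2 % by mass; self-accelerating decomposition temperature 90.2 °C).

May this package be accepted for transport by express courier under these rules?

Yes

Available-oxygen content 4.7 % by mass meets the Group R7 criterion (Oxidizer), so the perborate booster is Group R7.
Available-oxygen content 7.2 % by mass meets the Group R7 criterion (Oxidizer), so the oxygen-release tablets are Group R7.
Group R7 net quantity: (two 5.38 kg packs = 10.76 kg) + (three 3.96 kg packs = 11.88 kg) = 22.64 kg.
That is within the Group R7 express courier limit of 25 kg.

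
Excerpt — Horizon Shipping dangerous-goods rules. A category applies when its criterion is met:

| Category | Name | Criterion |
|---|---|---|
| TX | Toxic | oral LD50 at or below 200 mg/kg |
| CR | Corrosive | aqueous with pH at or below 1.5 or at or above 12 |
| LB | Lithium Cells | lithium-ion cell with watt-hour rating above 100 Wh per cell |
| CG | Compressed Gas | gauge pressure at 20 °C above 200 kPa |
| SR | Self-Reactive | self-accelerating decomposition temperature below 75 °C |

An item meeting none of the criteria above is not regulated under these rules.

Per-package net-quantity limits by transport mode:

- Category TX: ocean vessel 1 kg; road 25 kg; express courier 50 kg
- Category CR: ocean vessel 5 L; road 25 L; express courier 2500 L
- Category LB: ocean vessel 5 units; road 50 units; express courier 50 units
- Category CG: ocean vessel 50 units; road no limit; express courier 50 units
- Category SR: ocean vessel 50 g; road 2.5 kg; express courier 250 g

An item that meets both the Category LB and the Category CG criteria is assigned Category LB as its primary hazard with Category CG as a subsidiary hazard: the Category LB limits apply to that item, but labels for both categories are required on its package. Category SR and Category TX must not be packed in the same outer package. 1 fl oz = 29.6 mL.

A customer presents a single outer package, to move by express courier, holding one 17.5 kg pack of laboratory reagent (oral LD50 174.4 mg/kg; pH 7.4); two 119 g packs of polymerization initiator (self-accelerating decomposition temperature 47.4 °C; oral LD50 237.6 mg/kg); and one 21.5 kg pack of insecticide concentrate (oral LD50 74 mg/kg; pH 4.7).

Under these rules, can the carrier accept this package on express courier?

Laboratory reagent: oral LD50 174.4 mg/kg ≤ 200 mg/kg → Category TX (Toxic).
The polymerization initiator has self-accelerating decomposition temperature 47.4 °C, which is < 75 °C, so it is Category SR (Self-Reactive).
The insecticide concentrate has oral LD50 74 mg/kg, which is ≤ 200 mg/kg, so it is Category TX (Toxic).
Category SR quantity: two 119 g packs = 238 g.
238 g ≤ 250 g (express courier limit, Category SR) — within limit.
Category TX net quantity: 17.5 kg + 21.5 kg = 39 kg.
39 kg is within the express courier limit of 50 kg for Category TX.
Category SR and Category TX may not share an outer package.

No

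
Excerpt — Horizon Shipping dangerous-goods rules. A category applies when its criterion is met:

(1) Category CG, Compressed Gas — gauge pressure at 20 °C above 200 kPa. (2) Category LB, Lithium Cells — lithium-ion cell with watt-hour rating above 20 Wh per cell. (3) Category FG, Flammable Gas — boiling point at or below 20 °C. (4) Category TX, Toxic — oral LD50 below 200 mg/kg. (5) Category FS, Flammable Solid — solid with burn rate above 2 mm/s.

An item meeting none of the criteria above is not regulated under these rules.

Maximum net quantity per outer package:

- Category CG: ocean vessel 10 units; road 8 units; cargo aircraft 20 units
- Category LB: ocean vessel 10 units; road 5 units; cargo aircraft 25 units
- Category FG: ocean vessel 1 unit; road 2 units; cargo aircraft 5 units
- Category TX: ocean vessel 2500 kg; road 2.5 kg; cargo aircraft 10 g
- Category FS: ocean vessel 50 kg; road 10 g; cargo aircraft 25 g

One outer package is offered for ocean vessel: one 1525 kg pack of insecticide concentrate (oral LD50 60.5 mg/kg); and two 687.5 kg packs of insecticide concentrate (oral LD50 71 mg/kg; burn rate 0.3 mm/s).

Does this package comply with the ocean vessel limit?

No

Oral LD50 60.5 mg/kg meets the Category TX criterion (Toxic), so the insecticide concentrate is Category TX.
Insecticide concentrate: oral LD50 71 mg/kg < 200 mg/kg → Category TX (Toxic).
Total Category TX: 1525 kg + (two 687.5 kg packs = 1375 kg) = 2900 kg.
2900 kg > 2500 kg (ocean vessel limit, Category TX) — over the limit.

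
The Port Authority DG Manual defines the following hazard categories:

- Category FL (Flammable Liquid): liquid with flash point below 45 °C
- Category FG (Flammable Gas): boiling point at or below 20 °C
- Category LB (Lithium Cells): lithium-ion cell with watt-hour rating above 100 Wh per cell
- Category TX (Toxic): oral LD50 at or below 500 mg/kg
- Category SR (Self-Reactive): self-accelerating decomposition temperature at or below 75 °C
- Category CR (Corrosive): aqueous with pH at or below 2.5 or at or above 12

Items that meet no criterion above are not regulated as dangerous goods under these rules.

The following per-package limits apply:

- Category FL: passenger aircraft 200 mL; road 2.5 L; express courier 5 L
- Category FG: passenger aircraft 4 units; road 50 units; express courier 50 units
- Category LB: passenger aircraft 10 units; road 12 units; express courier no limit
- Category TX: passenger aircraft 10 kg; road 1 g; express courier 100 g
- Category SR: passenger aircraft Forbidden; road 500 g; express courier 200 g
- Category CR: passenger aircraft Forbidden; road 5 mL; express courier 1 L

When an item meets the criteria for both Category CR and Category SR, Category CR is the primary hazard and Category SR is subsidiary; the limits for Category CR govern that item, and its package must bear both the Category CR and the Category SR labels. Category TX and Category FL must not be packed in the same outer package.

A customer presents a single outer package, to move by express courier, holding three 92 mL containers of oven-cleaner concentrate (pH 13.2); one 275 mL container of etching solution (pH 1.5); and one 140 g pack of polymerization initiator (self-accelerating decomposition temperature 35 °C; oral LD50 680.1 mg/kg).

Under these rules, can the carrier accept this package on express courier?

With pH 13.2 (≥ 12), the oven-cleaner concentrate falls in Category CR.
pH 1.5 meets the Category CR criterion (Corrosive), so the etching solution is Category CR.
With self-accelerating decomposition temperature 35 °C (≤ 75 °C), the polymerization initiator falls in Category SR.
Category CR net quantity: (three 92 mL containers = 276 mL) + 275 mL = 551 mL.
551 mL ≤ 1 L (express courier limit, Category CR) — within limit.
Category SR quantity: 140 g.
140 g is within the express courier limit of 200 g for Category SR.
The segregation rule (Category TX with Category FL) does not apply to Category CR with Category SR.
Every hazard category is within its express courier limit and no segregation rule is violated.

Yes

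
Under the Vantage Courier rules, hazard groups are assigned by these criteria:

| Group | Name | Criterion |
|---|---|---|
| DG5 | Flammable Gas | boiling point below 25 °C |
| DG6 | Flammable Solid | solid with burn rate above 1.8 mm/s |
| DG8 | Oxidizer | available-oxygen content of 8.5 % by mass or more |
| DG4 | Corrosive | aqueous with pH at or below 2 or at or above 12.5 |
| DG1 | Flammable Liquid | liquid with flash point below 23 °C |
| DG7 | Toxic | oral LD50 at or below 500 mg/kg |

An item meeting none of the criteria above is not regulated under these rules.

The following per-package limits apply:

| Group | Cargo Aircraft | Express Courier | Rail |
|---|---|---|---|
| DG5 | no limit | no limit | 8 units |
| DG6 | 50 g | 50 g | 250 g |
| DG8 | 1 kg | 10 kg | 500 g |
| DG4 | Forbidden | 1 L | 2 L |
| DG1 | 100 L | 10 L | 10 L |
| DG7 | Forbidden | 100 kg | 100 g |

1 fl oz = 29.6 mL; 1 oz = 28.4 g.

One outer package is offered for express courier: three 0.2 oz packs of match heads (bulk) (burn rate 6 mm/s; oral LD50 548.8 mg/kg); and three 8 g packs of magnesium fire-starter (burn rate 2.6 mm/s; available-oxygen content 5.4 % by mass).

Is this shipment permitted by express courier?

With burn rate 6 mm/s (> 1.8 mm/s), the match heads (bulk) fall in Group DG6.
Burn rate 2.6 mm/s meets the Group DG6 criterion (Flammable Solid), so the magnesium fire-starter is Group DG6.
Total Group DG6: (three 0.2 oz packs = 17.04 g) + (three 8 g packs = 24 g) = 41.04 g.
That is within the Group DG6 express courier limit of 50 g.

Yes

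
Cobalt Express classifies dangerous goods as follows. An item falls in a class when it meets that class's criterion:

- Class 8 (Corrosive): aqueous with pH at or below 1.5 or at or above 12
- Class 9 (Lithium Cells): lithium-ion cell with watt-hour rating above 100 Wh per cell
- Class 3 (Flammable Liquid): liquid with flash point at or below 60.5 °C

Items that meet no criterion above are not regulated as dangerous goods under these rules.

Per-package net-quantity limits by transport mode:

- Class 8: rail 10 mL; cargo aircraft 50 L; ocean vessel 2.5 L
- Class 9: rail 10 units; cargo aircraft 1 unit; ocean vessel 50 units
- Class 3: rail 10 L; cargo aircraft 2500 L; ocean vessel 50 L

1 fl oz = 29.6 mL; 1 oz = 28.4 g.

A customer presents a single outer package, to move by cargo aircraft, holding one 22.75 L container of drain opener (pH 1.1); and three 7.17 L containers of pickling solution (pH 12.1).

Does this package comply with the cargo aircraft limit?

Yes

The drain opener has pH 1.1, which is ≤ 1.5, so it is Class 8 (Corrosive).
Pickling solution: pH 12.1 ≥ 12 → Class 8 (Corrosive).
Class 8 net quantity: 22.75 L + (three 7.17 L containers = 21.51 L) = 44.26 L.
That is within the Class 8 cargo aircraft limit of 50 L.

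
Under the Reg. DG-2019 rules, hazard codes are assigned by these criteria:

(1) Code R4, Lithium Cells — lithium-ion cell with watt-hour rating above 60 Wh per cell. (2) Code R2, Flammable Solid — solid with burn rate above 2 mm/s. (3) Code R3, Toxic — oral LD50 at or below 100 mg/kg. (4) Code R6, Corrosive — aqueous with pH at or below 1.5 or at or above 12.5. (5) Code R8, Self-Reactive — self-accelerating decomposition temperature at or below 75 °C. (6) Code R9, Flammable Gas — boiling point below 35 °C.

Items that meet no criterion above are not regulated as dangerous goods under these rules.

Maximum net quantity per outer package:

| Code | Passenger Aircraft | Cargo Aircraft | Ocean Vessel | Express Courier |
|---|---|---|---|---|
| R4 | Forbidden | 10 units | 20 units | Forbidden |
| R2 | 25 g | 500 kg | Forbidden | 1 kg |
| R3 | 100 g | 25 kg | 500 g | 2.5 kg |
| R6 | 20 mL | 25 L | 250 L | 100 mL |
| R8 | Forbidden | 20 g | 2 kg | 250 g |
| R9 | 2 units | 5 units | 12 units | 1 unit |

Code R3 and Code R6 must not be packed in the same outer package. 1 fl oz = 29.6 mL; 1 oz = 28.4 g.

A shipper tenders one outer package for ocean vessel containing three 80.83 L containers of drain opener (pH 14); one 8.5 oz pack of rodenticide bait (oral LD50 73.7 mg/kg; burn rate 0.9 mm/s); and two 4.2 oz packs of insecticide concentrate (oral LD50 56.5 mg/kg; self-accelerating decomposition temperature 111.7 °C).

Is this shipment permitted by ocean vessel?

The drain opener has pH 14, which is ≥ 12.5, so it is Code R6 (Corrosive).
With oral LD50 73.7 mg/kg (≤ 100 mg/kg), the rodenticide bait falls in Code R3.
Insecticide concentrate: oral LD50 56.5 mg/kg ≤ 100 mg/kg → Code R3 (Toxic).
Total Code R3: (one 8.5 oz pack = 241.4 g) + (two 4.2 oz packs = 238.56 g) = 479.96 g.
479.96 g ≤ 500 g (ocean vessel limit, Code R3) — within limit.
Code R6 quantity: three 80.83 L containers = 242.49 L.
That is within the Code R6 ocean vessel limit of 250 L.
Code R3 and Code R6 may not share an outer package.

No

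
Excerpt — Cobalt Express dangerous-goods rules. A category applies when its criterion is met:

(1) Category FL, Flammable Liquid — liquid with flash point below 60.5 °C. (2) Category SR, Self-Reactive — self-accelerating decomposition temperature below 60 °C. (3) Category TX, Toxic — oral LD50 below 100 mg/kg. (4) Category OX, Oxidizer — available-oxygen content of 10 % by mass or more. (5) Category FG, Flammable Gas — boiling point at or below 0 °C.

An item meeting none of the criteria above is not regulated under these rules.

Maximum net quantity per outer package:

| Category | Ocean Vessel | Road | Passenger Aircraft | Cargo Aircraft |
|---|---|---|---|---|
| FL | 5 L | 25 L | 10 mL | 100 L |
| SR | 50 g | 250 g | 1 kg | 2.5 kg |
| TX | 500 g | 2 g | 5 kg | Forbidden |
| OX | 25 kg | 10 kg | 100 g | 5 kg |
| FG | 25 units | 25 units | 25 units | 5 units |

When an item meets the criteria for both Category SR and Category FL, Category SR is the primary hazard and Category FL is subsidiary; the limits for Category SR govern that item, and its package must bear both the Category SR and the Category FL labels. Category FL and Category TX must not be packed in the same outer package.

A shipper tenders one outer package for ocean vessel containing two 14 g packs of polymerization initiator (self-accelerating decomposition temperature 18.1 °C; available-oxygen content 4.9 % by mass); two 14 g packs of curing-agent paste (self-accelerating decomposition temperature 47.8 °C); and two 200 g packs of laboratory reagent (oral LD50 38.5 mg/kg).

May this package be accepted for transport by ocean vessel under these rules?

No

Self-accelerating decomposition temperature 18.1 °C meets the Category SR criterion (Self-Reactive), so the polymerization initiator is Category SR.
With self-accelerating decomposition temperature 47.8 °C (< 60 °C), the curing-agent paste falls in Category SR.
Oral LD50 38.5 mg/kg meets the Category TX criterion (Toxic), so the laboratory reagent is Category TX.
Total Category SR: (two 14 g packs = 28 g) + (two 14 g packs = 28 g) = 56 g.
56 g exceeds the ocean vessel limit of 50 g for Category SR.
Category TX quantity: two 200 g packs = 400 g.
400 g ≤ 500 g (ocean vessel limit, Category TX) — within limit.
The segregation rule (Category FL with Category TX) does not apply to Category SR with Category TX.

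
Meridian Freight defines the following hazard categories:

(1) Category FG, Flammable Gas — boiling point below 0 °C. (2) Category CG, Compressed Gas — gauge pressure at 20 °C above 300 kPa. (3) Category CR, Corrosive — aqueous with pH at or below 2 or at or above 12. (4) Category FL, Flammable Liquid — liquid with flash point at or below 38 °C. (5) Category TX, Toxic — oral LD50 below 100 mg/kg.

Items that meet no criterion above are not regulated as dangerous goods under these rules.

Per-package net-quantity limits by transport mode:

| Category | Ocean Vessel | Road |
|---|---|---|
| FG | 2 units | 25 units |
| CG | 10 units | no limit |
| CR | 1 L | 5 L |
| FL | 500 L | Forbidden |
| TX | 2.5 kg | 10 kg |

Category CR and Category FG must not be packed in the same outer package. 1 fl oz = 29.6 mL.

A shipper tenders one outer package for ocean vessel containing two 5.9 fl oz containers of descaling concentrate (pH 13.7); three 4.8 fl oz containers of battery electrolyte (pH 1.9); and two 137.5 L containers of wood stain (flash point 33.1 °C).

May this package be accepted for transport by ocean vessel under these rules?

The descaling concentrate has pH 13.7, which is ≥ 12, so it is Category CR (Corrosive).
pH 1.9 meets the Category CR criterion (Corrosive), so the battery electrolyte is Category CR.
The wood stain has flash point 33.1 °C, which is ≤ 38 °C, so it is Category FL (Flammable Liquid).
Total Category CR: (two 5.9 fl oz containers = 349.28 mL) + (three 4.8 fl oz containers = 426.24 mL) = 775.52 mL.
That is within the Category CR ocean vessel limit of 1 L.
Category FL quantity: two 137.5 L containers = 275 L.
275 L ≤ 500 L (ocean vessel limit, Category FL) — within limit.
The segregation rule (Category CR with Category FG) does not apply to Category CR with Category FL.
Every hazard category is within its ocean vessel limit and no segregation rule is violated.

Yes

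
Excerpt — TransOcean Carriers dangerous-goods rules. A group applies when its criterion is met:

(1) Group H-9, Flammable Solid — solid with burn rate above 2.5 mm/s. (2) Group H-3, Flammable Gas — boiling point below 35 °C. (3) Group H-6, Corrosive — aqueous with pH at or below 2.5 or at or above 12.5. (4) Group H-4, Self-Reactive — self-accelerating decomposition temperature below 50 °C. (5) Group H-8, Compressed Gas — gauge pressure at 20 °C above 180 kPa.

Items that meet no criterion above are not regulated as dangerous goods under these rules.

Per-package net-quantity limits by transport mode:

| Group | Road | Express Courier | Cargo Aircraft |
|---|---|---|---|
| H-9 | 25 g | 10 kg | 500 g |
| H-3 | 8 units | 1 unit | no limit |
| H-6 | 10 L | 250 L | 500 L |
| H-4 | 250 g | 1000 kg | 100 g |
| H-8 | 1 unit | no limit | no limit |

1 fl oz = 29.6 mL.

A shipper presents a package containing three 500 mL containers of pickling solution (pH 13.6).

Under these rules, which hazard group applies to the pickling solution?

Pickling solution: pH 13.6 ≥ 12.5 → Group H-6 (Corrosive).

Group H-6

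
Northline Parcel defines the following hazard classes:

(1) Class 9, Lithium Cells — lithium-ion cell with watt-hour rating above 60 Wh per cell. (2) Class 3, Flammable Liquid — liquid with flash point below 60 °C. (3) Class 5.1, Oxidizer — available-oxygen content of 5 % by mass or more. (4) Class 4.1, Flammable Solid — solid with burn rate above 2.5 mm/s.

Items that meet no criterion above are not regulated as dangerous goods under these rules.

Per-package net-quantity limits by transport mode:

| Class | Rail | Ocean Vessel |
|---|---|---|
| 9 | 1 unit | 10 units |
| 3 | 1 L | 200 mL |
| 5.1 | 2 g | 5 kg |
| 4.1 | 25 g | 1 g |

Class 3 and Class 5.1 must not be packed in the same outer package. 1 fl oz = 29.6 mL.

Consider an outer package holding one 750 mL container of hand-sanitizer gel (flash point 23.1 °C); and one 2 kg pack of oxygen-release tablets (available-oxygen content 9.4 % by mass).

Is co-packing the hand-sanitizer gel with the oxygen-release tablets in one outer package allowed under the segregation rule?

Hand-sanitizer gel: flash point 23.1 °C < 60 °C → Class 3 (Flammable Liquid).
Available-oxygen content 9.4 % by mass meets the Class 5.1 criterion (Oxidizer), so the oxygen-release tablets are Class 5.1.
Class 3 and Class 5.1 may not share an outer package.

No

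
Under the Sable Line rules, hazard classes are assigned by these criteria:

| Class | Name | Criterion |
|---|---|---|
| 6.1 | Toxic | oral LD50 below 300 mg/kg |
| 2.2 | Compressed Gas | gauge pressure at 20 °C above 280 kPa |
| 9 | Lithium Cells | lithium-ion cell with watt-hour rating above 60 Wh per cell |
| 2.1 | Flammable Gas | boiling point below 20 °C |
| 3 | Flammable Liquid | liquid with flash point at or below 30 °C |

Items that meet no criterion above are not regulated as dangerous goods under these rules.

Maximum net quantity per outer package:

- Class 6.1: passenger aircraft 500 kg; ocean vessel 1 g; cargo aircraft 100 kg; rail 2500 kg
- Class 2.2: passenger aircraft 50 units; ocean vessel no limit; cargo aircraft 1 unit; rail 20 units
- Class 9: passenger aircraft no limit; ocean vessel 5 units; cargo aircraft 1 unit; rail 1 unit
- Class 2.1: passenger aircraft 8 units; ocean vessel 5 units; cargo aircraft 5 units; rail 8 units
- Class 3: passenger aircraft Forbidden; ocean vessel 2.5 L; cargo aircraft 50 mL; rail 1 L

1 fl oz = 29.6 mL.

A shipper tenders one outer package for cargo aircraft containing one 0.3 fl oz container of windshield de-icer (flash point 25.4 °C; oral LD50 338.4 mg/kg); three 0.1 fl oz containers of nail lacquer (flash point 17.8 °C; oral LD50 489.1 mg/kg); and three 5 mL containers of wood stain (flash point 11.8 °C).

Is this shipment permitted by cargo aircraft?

Yes

The windshield de-icer has flash point 25.4 °C, which is ≤ 30 °C, so it is Class 3 (Flammable Liquid).
Flash point 17.8 °C meets the Class 3 criterion (Flammable Liquid), so the nail lacquer is Class 3.
With flash point 11.8 °C (≤ 30 °C), the wood stain falls in Class 3.
Total Class 3: (one 0.3 fl oz container = 8.88 mL) + (three 0.1 fl oz containers = 8.88 mL) + (three 5 mL containers = 15 mL) = 32.76 mL.
32.76 mL ≤ 50 mL (cargo aircraft limit, Class 3) — within limit.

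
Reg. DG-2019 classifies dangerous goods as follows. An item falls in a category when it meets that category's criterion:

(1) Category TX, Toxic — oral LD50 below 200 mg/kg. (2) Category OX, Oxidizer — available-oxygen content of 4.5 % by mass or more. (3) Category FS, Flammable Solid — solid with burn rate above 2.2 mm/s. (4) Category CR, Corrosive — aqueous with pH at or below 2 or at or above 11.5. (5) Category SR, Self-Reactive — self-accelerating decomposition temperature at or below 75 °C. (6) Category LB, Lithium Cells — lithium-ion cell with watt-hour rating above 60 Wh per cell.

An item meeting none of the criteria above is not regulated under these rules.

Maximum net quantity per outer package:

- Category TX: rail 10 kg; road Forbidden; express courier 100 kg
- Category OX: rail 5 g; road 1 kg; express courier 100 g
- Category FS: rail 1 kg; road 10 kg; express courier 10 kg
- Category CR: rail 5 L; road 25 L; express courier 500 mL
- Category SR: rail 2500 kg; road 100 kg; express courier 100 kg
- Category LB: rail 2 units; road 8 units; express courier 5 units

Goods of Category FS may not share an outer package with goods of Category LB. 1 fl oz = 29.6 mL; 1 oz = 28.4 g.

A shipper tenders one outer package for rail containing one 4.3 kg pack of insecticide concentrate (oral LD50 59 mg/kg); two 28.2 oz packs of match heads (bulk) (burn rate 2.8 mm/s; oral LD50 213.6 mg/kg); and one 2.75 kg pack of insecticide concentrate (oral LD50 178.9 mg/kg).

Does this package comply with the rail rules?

The insecticide concentrate has oral LD50 59 mg/kg, which is < 200 mg/kg, so it is Category TX (Toxic).
Burn rate 2.8 mm/s meets the Category FS criterion (Flammable Solid), so the match heads (bulk) are Category FS.
Insecticide concentrate: oral LD50 178.9 mg/kg < 200 mg/kg → Category TX (Toxic).
Category FS quantity: two 28.2 oz packs = 1601.76 g.
1601.76 g > 1 kg (rail limit, Category FS) — over the limit.
Category TX net quantity: 4.3 kg + 2.75 kg = 7.05 kg.
7.05 kg ≤ 10 kg (rail limit, Category TX) — within limit.
The segregation rule (Category FS with Category LB) does not apply to Category FS with Category TX.

No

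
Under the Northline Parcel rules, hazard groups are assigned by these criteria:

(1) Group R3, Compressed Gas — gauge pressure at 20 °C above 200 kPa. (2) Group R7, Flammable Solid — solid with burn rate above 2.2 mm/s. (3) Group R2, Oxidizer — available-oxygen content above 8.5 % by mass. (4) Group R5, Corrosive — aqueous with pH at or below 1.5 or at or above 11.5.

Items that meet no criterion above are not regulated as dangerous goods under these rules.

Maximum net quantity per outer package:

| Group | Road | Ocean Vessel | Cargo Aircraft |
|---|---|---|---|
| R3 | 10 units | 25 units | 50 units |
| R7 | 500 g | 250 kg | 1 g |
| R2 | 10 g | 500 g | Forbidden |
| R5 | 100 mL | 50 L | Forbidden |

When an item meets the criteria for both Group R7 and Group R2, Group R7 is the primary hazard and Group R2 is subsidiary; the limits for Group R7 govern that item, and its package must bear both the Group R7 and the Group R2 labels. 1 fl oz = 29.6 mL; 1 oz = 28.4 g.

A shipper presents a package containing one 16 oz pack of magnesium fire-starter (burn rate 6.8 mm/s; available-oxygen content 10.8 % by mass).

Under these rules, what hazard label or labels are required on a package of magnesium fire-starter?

Group R2 and R7

Magnesium fire-starter: burn rate 6.8 mm/s > 2.2 mm/s → Group R7 (Flammable Solid).
The magnesium fire-starter has available-oxygen content 10.8 % by mass, which is > 8.5 % by mass, so it is Group R2 (Oxidizer).
By the precedence rule Group R7 is primary and Group R2 is subsidiary, and that rule requires both labels on the package.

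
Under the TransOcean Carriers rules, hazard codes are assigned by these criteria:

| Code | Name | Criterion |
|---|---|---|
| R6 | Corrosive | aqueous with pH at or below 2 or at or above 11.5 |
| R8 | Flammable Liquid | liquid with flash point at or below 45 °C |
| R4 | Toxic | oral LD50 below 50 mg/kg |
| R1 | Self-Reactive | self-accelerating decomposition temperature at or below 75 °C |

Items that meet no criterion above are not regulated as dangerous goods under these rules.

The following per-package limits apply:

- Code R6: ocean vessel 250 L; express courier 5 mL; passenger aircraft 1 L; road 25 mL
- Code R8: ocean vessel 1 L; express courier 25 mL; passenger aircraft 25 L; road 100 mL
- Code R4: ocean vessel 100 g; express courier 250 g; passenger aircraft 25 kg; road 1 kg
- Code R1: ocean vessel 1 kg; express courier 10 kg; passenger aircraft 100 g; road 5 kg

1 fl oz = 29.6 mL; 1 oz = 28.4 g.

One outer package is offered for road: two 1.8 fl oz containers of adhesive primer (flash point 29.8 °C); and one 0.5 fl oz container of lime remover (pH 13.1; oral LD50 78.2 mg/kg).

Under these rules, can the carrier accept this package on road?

No

With flash point 29.8 °C (≤ 45 °C), the adhesive primer falls in Code R8.
Lime remover: pH 13.1 ≥ 11.5 → Code R6 (Corrosive).
Code R6 quantity: one 0.5 fl oz container = 14.8 mL.
That is within the Code R6 road limit of 25 mL.
Code R8 quantity: two 1.8 fl oz containers = 106.56 mL.
106.56 mL exceeds the road limit of 100 mL for Code R8.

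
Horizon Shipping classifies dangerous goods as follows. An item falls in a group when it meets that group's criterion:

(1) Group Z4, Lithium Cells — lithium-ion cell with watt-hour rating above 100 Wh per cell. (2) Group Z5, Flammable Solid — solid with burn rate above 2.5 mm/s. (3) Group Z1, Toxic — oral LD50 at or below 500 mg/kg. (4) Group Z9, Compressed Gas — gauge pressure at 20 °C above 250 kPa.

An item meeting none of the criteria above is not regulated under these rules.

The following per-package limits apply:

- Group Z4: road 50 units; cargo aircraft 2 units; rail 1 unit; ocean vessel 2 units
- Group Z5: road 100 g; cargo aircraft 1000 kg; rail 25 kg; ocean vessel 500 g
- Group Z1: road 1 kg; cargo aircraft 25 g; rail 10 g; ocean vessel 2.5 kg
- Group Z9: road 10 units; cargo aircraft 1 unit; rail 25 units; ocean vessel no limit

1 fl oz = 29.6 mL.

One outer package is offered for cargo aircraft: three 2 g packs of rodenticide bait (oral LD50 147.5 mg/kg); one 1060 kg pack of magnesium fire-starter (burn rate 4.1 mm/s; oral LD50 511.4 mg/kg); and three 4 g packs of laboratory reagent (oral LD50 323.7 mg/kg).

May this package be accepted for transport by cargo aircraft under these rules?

No

Rodenticide bait: oral LD50 147.5 mg/kg ≤ 500 mg/kg → Group Z1 (Toxic).
Burn rate 4.1 mm/s meets the Group Z5 criterion (Flammable Solid), so the magnesium fire-starter is Group Z5.
Laboratory reagent: oral LD50 323.7 mg/kg ≤ 500 mg/kg → Group Z1 (Toxic).
Group Z5 quantity: 1060 kg.
1060 kg exceeds the cargo aircraft limit of 1000 kg for Group Z5.
Total Group Z1: (three 2 g packs = 6 g) + (three 4 g packs = 12 g) = 18 g.
That is within the Group Z1 cargo aircraft limit of 25 g.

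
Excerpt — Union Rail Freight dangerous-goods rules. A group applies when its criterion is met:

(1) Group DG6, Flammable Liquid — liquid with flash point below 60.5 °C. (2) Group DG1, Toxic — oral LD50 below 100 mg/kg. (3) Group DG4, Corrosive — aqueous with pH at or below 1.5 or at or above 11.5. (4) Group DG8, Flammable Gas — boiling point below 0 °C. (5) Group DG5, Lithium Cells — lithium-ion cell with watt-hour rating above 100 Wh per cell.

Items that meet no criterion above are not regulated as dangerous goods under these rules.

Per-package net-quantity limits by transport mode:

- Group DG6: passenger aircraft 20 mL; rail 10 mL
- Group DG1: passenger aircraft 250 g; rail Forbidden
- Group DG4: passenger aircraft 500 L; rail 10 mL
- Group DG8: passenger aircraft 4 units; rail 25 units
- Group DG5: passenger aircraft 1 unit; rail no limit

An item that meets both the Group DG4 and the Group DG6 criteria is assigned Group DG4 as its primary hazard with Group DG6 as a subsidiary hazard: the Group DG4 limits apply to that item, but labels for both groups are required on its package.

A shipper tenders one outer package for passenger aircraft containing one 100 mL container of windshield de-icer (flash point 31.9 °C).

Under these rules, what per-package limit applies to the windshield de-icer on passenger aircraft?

20 mL

With flash point 31.9 °C (< 60.5 °C), the windshield de-icer falls in Group DG6.
The passenger aircraft limit for Group DG6 is 20 mL.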